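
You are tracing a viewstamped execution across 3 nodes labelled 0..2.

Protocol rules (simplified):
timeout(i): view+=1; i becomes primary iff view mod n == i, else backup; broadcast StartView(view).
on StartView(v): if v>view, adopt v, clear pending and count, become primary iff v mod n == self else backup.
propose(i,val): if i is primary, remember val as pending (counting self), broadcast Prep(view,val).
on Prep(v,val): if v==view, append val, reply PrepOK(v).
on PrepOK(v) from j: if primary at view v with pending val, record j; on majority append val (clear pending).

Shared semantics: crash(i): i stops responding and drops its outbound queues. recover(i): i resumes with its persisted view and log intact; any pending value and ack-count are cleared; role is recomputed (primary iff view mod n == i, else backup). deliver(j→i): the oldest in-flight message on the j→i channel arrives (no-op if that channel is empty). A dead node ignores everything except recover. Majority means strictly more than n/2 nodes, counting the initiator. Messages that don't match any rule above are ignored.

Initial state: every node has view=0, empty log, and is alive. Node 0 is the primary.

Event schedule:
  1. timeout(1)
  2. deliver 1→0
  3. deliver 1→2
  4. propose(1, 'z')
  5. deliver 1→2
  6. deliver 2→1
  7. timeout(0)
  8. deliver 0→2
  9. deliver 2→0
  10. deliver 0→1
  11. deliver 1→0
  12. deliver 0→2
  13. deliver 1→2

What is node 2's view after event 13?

step 1 timeout(1): 1={prim,v=1,log=-}
step 2 deliver 1→0: 0={back,v=1,log=-}
step 3 deliver 1→2: 2={back,v=1,log=-}
step 4 propose(1,'z'): —
step 5 deliver 1→2: 2={back,v=1,log=z}
step 6 deliver 2→1: 1={prim,v=1,log=z}
step 7 timeout(0): 0={back,v=2,log=-}
step 8 deliver 0→2: 2={prim,v=2,log=z}
step 9 deliver 2→0: —
step 10 deliver 0→1: 1={back,v=2,log=z}
step 11 deliver 1→0: —
step 12 deliver 0→2: —
step 13 deliver 1→2: —

2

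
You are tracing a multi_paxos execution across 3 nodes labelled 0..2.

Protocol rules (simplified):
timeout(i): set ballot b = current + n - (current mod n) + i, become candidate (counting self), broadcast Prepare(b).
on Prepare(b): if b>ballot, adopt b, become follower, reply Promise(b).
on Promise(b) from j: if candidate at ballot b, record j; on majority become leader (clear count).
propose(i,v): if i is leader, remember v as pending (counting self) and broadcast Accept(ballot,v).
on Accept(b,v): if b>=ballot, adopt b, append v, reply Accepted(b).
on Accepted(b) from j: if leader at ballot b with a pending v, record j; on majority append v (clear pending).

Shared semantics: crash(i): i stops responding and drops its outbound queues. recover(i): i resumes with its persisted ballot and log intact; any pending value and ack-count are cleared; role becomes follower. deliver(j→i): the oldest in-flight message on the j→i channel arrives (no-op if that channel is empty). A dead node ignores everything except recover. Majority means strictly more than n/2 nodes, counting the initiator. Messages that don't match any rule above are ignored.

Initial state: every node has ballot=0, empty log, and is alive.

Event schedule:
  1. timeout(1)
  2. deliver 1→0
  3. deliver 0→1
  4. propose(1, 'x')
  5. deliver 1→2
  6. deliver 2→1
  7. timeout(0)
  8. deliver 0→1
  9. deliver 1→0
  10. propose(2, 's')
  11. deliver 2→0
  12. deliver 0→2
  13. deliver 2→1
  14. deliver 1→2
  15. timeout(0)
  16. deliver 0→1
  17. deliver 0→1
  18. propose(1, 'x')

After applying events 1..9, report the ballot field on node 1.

6

e1 timeout(1): 1[cand,b=4,-]
e2 deliver 1→0: 0[foll,b=4,-]
e3 deliver 0→1: 1[lead,b=4,-]
e4 propose(1,'x'): ·
e5 deliver 1→2: 2[foll,b=4,-]
e6 deliver 2→1: ·
e7 timeout(0): 0[cand,b=6,-]
e8 deliver 0→1: 1[foll,b=6,-]
e9 deliver 1→0: ·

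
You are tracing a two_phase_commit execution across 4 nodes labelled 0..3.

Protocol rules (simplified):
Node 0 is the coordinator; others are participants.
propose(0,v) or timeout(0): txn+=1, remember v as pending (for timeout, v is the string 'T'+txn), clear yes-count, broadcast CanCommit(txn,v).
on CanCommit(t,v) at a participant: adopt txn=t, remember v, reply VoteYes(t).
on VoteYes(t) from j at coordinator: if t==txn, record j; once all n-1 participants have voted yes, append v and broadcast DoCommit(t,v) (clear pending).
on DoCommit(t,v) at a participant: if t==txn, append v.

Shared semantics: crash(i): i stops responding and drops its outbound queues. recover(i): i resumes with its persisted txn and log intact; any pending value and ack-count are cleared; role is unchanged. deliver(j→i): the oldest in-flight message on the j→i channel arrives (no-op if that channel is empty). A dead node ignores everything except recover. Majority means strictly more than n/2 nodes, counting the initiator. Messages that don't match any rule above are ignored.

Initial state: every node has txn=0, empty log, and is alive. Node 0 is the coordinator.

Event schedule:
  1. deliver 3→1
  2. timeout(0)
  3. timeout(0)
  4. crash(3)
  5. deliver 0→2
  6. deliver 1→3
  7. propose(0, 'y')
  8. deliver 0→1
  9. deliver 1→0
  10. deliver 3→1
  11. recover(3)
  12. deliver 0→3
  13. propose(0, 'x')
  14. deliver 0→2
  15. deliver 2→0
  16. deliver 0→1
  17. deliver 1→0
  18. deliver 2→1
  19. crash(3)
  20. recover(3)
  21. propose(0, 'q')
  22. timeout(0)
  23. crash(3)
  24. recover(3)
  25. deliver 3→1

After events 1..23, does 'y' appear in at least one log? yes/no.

no

step 1 deliver 3→1: —
step 2 timeout(0): 0={coor,t=1,log=-}
step 3 timeout(0): 0={coor,t=2,log=-}
step 4 crash(3): 3={✗part,t=0,log=-}
step 5 deliver 0→2: 2={part,t=1,log=-}
step 6 deliver 1→3: —
step 7 propose(0,'y'): 0={coor,t=3,log=-}
step 8 deliver 0→1: 1={part,t=1,log=-}
step 9 deliver 1→0: —
step 10 deliver 3→1: —
step 11 recover(3): 3={part,t=0,log=-}
step 12 deliver 0→3: 3={part,t=1,log=-}
step 13 propose(0,'x'): 0={coor,t=4,log=-}
step 14 deliver 0→2: 2={part,t=2,log=-}
step 15 deliver 2→0: —
step 16 deliver 0→1: 1={part,t=2,log=-}
step 17 deliver 1→0: —
step 18 deliver 2→1: —
step 19 crash(3): 3={✗part,t=1,log=-}
step 20 recover(3): 3={part,t=1,log=-}
step 21 propose(0,'q'): 0={coor,t=5,log=-}
step 22 timeout(0): 0={coor,t=6,log=-}
step 23 crash(3): 3={✗part,t=1,log=-}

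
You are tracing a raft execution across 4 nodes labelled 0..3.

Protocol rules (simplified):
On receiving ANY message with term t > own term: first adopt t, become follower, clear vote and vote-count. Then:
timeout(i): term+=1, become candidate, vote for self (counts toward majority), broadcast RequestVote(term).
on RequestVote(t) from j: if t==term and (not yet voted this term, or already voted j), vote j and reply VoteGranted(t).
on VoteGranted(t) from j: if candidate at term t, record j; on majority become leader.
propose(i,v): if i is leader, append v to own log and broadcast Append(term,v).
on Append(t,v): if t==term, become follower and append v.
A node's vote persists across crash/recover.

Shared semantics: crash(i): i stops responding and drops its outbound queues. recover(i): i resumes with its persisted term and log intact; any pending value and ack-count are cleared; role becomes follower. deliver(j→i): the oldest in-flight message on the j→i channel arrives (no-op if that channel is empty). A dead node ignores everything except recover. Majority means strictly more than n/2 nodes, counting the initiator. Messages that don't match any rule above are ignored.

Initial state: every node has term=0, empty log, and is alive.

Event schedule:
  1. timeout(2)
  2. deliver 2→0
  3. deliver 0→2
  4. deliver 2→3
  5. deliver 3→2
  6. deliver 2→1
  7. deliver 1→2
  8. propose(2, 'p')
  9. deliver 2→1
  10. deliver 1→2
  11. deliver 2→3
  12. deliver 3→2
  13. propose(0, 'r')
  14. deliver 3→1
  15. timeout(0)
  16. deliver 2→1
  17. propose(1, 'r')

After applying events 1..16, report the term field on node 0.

2

[1] timeout(2) → N2(cand t1 [-])
[2] deliver 2→0 → N0(foll t1 [-])
[3] deliver 0→2 → ∅
[4] deliver 2→3 → N3(foll t1 [-])
[5] deliver 3→2 → N2(lead t1 [-])
[6] deliver 2→1 → N1(foll t1 [-])
[7] deliver 1→2 → ∅
[8] propose(2,'p') → N2(lead t1 [p])
[9] deliver 2→1 → N1(foll t1 [p])
[10] deliver 1→2 → ∅
[11] deliver 2→3 → N3(foll t1 [p])
[12] deliver 3→2 → ∅
[13] propose(0,'r') → ∅
[14] deliver 3→1 → ∅
[15] timeout(0) → N0(cand t2 [-])
[16] deliver 2→1 → ∅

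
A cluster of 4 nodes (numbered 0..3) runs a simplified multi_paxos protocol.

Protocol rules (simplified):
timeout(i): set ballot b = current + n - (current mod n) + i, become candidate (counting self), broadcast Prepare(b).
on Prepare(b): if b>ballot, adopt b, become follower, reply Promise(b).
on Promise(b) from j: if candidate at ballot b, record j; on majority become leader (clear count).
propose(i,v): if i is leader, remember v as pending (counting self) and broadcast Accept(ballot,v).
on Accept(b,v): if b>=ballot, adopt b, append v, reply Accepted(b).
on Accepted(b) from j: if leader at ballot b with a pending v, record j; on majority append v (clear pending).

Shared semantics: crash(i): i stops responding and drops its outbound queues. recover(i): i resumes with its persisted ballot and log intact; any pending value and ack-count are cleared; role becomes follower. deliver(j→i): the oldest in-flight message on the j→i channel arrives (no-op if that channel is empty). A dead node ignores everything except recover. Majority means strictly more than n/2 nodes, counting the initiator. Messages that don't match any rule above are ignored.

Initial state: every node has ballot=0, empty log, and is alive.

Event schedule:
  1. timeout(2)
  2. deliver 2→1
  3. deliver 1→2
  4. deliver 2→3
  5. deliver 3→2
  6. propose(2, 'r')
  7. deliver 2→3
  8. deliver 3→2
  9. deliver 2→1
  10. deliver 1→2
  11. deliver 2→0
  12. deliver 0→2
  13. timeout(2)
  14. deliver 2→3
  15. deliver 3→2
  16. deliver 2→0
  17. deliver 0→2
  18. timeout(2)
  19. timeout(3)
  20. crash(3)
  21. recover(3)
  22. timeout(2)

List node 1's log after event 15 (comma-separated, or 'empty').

r

1. timeout(2):  <2:cand b6 ->
2. deliver 2→1:  <1:foll b6 ->
3. deliver 1→2:  nop
4. deliver 2→3:  <3:foll b6 ->
5. deliver 3→2:  <2:lead b6 ->
6. propose(2,'r'):  nop
7. deliver 2→3:  <3:foll b6 r>
8. deliver 3→2:  nop
9. deliver 2→1:  <1:foll b6 r>
10. deliver 1→2:  <2:lead b6 r>
11. deliver 2→0:  <0:foll b6 ->
12. deliver 0→2:  nop
13. timeout(2):  <2:cand b10 r>
14. deliver 2→3:  <3:foll b10 r>
15. deliver 3→2:  nop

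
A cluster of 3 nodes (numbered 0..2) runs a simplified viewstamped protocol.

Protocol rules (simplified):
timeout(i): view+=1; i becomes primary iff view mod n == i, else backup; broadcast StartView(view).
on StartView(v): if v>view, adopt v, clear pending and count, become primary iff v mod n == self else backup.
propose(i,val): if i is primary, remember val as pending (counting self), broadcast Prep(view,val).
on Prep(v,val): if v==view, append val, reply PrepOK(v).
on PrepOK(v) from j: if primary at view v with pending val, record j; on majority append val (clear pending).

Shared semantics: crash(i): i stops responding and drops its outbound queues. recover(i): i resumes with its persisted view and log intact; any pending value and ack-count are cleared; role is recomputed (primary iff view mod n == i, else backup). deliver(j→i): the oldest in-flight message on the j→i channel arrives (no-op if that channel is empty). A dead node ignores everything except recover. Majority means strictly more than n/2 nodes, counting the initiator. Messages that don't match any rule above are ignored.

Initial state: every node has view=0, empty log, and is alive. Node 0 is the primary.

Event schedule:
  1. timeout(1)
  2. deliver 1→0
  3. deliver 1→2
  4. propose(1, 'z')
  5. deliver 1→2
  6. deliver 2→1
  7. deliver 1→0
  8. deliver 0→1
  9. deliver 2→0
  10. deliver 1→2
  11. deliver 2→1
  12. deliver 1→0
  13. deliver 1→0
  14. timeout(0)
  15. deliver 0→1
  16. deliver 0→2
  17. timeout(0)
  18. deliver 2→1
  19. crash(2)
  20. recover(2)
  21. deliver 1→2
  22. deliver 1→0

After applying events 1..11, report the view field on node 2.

1

[1] timeout(1) → N1(prim v1 [-])
[2] deliver 1→0 → N0(back v1 [-])
[3] deliver 1→2 → N2(back v1 [-])
[4] propose(1,'z') → ∅
[5] deliver 1→2 → N2(back v1 [z])
[6] deliver 2→1 → N1(prim v1 [z])
[7] deliver 1→0 → N0(back v1 [z])
[8] deliver 0→1 → ∅
[9] deliver 2→0 → ∅
[10] deliver 1→2 → ∅
[11] deliver 2→1 → ∅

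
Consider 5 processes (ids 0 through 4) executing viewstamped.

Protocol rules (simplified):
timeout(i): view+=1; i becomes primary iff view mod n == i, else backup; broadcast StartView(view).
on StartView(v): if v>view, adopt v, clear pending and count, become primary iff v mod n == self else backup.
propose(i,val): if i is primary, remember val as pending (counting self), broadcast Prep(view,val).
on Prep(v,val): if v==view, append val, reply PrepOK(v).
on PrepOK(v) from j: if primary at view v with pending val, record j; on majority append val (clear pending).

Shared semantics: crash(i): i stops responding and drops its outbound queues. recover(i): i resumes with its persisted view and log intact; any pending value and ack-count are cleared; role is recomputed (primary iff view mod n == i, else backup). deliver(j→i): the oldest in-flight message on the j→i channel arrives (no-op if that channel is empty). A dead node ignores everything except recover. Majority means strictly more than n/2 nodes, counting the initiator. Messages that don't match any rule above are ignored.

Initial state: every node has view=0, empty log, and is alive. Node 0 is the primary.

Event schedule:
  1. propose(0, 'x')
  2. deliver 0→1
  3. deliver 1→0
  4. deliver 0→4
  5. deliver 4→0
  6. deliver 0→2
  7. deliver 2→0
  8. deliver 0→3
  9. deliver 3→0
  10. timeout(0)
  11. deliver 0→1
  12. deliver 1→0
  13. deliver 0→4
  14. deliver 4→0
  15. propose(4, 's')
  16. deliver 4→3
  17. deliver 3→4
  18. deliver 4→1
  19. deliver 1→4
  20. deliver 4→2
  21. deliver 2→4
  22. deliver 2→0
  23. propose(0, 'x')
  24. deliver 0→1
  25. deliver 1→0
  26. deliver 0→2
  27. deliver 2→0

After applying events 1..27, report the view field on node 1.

e1 propose(0,'x'): ·
e2 deliver 0→1: 1[back,v=0,x]
e3 deliver 1→0: ·
e4 deliver 0→4: 4[back,v=0,x]
e5 deliver 4→0: 0[prim,v=0,x]
e6 deliver 0→2: 2[back,v=0,x]
e7 deliver 2→0: ·
e8 deliver 0→3: 3[back,v=0,x]
e9 deliver 3→0: ·
e10 timeout(0): 0[back,v=1,x]
e11 deliver 0→1: 1[prim,v=1,x]
e12 deliver 1→0: ·
e13 deliver 0→4: 4[back,v=1,x]
e14 deliver 4→0: ·
e15 propose(4,'s'): ·
e16 deliver 4→3: ·
e17 deliver 3→4: ·
e18 deliver 4→1: ·
e19 deliver 1→4: ·
e20 deliver 4→2: ·
e21 deliver 2→4: ·
e22 deliver 2→0: ·
e23 propose(0,'x'): ·
e24 deliver 0→1: ·
e25 deliver 1→0: ·
e26 deliver 0→2: 2[back,v=1,x]
e27 deliver 2→0: ·

1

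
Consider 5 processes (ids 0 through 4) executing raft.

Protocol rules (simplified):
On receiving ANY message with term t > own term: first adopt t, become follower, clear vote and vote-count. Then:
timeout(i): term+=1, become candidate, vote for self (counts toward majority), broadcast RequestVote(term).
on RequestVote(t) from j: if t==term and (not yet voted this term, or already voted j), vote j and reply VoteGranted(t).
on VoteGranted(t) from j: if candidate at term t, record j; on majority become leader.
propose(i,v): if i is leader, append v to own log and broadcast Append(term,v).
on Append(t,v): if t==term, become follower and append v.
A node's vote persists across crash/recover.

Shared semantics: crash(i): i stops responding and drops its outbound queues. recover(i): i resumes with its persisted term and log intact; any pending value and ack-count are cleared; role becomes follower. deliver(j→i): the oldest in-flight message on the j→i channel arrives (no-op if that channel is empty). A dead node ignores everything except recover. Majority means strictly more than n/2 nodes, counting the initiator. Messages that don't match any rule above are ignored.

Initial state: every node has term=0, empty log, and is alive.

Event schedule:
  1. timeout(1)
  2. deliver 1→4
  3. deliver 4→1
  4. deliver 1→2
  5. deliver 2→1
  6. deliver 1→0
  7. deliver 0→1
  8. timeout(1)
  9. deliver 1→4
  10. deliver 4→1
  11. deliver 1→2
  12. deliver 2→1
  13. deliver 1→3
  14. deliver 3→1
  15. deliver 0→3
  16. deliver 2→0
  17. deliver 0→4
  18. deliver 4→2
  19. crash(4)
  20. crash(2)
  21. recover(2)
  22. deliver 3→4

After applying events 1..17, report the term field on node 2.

2

step 1 timeout(1): 1={cand,t=1,log=-}
step 2 deliver 1→4: 4={foll,t=1,log=-}
step 3 deliver 4→1: —
step 4 deliver 1→2: 2={foll,t=1,log=-}
step 5 deliver 2→1: 1={lead,t=1,log=-}
step 6 deliver 1→0: 0={foll,t=1,log=-}
step 7 deliver 0→1: —
step 8 timeout(1): 1={cand,t=2,log=-}
step 9 deliver 1→4: 4={foll,t=2,log=-}
step 10 deliver 4→1: —
step 11 deliver 1→2: 2={foll,t=2,log=-}
step 12 deliver 2→1: 1={lead,t=2,log=-}
step 13 deliver 1→3: 3={foll,t=1,log=-}
step 14 deliver 3→1: —
step 15 deliver 0→3: —
step 16 deliver 2→0: —
step 17 deliver 0→4: —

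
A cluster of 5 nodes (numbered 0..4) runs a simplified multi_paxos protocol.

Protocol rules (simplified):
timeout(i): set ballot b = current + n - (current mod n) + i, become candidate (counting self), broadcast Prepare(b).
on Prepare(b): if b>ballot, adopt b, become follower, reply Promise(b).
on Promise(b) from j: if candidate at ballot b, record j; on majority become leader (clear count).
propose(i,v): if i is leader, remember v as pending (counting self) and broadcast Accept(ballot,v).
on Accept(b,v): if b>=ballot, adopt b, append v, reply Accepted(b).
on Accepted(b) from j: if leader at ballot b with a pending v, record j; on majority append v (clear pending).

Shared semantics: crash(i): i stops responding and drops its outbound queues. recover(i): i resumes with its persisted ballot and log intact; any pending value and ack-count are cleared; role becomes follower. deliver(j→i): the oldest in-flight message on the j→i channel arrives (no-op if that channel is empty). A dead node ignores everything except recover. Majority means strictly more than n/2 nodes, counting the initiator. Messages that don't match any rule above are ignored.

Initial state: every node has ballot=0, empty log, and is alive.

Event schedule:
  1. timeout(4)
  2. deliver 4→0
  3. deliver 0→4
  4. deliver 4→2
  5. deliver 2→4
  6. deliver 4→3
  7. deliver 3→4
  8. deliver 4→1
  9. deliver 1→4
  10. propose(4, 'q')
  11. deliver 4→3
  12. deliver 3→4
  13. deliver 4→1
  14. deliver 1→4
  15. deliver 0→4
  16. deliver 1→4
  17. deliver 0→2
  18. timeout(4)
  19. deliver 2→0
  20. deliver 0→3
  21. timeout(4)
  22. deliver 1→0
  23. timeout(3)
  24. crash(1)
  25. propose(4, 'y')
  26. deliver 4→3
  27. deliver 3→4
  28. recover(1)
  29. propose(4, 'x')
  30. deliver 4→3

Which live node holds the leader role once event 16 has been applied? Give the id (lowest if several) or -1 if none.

4

e1 timeout(4): 4[cand,b=9,-]
e2 deliver 4→0: 0[foll,b=9,-]
e3 deliver 0→4: ·
e4 deliver 4→2: 2[foll,b=9,-]
e5 deliver 2→4: 4[lead,b=9,-]
e6 deliver 4→3: 3[foll,b=9,-]
e7 deliver 3→4: ·
e8 deliver 4→1: 1[foll,b=9,-]
e9 deliver 1→4: ·
e10 propose(4,'q'): ·
e11 deliver 4→3: 3[foll,b=9,q]
e12 deliver 3→4: ·
e13 deliver 4→1: 1[foll,b=9,q]
e14 deliver 1→4: 4[lead,b=9,q]
e15 deliver 0→4: ·
e16 deliver 1→4: ·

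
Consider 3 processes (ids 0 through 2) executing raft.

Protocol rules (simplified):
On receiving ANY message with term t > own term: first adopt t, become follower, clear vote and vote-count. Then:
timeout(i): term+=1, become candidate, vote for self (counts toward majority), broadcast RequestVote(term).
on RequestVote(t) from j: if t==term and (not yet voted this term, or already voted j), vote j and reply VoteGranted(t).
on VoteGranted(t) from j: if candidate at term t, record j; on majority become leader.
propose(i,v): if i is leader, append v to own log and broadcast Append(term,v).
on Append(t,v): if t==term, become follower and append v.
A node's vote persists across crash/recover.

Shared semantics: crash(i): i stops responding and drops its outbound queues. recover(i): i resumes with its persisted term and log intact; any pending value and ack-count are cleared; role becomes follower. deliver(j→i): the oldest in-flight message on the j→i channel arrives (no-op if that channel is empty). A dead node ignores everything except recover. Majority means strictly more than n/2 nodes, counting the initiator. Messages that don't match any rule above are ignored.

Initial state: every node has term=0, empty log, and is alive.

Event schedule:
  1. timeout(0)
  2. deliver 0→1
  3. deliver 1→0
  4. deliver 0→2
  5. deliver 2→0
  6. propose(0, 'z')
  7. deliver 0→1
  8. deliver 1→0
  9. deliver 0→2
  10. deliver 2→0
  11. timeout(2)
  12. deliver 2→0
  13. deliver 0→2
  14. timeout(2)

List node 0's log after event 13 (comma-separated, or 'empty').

z

1. timeout(0):  <0:cand t1 ->
2. deliver 0→1:  <1:foll t1 ->
3. deliver 1→0:  <0:lead t1 ->
4. deliver 0→2:  <2:foll t1 ->
5. deliver 2→0:  nop
6. propose(0,'z'):  <0:lead t1 z>
7. deliver 0→1:  <1:foll t1 z>
8. deliver 1→0:  nop
9. deliver 0→2:  <2:foll t1 z>
10. deliver 2→0:  nop
11. timeout(2):  <2:cand t2 z>
12. deliver 2→0:  <0:foll t2 z>
13. deliver 0→2:  <2:lead t2 z>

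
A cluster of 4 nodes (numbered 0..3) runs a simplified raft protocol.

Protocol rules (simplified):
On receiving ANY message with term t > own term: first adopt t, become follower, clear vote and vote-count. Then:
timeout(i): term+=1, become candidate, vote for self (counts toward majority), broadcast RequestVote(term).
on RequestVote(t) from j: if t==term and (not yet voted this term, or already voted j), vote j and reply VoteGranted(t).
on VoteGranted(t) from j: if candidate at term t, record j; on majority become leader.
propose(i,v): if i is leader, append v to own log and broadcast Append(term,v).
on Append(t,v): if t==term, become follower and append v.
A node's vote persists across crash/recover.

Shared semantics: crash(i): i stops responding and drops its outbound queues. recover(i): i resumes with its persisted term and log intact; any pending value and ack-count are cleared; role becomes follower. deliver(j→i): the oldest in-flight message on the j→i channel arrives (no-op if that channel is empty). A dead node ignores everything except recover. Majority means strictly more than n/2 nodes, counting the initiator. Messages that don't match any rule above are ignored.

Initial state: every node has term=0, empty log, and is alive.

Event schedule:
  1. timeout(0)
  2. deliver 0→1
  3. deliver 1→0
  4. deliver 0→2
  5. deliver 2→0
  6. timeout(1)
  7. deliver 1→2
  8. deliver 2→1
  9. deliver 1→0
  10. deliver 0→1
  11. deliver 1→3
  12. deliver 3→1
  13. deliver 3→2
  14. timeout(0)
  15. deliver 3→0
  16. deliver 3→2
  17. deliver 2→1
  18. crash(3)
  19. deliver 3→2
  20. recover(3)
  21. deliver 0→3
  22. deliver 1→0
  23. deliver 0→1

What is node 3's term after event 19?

2

step 1 timeout(0): 0={cand,t=1,log=-}
step 2 deliver 0→1: 1={foll,t=1,log=-}
step 3 deliver 1→0: —
step 4 deliver 0→2: 2={foll,t=1,log=-}
step 5 deliver 2→0: 0={lead,t=1,log=-}
step 6 timeout(1): 1={cand,t=2,log=-}
step 7 deliver 1→2: 2={foll,t=2,log=-}
step 8 deliver 2→1: —
step 9 deliver 1→0: 0={foll,t=2,log=-}
step 10 deliver 0→1: 1={lead,t=2,log=-}
step 11 deliver 1→3: 3={foll,t=2,log=-}
step 12 deliver 3→1: —
step 13 deliver 3→2: —
step 14 timeout(0): 0={cand,t=3,log=-}
step 15 deliver 3→0: —
step 16 deliver 3→2: —
step 17 deliver 2→1: —
step 18 crash(3): 3={✗foll,t=2,log=-}
step 19 deliver 3→2: —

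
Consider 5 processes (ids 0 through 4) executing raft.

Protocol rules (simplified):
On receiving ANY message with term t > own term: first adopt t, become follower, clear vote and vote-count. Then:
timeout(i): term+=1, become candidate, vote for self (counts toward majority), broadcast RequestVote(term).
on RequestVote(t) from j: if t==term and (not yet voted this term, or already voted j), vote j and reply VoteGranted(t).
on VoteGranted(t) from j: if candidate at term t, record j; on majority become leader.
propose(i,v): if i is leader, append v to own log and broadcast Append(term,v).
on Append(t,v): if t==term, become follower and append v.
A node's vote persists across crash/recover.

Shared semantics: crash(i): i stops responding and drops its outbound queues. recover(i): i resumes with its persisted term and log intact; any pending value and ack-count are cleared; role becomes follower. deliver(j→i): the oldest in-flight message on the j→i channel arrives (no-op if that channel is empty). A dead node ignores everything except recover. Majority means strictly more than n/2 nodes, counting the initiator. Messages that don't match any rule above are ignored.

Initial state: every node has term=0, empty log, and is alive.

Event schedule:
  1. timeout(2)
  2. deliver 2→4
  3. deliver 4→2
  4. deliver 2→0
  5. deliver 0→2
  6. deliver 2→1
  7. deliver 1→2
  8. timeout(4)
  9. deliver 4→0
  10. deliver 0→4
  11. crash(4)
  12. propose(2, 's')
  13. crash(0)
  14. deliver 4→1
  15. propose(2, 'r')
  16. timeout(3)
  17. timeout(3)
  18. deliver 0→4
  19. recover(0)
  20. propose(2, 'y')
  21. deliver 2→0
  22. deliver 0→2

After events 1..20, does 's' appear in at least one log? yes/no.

yes

e1 timeout(2): 2[cand,t=1,-]
e2 deliver 2→4: 4[foll,t=1,-]
e3 deliver 4→2: ·
e4 deliver 2→0: 0[foll,t=1,-]
e5 deliver 0→2: 2[lead,t=1,-]
e6 deliver 2→1: 1[foll,t=1,-]
e7 deliver 1→2: ·
e8 timeout(4): 4[cand,t=2,-]
e9 deliver 4→0: 0[foll,t=2,-]
e10 deliver 0→4: ·
e11 crash(4): 4[✗cand,t=2,-]
e12 propose(2,'s'): 2[lead,t=1,s]
e13 crash(0): 0[✗foll,t=2,-]
e14 deliver 4→1: ·
e15 propose(2,'r'): 2[lead,t=1,s,r]
e16 timeout(3): 3[cand,t=1,-]
e17 timeout(3): 3[cand,t=2,-]
e18 deliver 0→4: ·
e19 recover(0): 0[foll,t=2,-]
e20 propose(2,'y'): 2[lead,t=1,s,r,y]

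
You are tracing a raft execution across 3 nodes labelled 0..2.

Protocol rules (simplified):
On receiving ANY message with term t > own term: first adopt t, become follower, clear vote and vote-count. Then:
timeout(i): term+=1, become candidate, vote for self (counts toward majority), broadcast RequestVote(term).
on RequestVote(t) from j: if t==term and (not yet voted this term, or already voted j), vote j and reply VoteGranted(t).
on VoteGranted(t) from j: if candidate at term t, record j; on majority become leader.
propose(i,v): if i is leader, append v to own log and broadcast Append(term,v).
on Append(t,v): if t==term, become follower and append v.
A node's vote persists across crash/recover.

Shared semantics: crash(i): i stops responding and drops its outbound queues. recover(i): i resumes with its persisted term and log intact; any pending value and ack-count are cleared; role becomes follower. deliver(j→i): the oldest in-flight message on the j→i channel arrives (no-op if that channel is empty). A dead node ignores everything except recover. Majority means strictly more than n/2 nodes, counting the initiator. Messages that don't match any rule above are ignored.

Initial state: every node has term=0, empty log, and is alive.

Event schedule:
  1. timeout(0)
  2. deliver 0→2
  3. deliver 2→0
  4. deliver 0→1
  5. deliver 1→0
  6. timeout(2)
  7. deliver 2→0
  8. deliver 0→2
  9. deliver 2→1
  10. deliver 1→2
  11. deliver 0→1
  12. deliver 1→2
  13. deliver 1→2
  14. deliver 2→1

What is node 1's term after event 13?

[1] timeout(0) → N0(cand t1 [-])
[2] deliver 0→2 → N2(foll t1 [-])
[3] deliver 2→0 → N0(lead t1 [-])
[4] deliver 0→1 → N1(foll t1 [-])
[5] deliver 1→0 → ∅
[6] timeout(2) → N2(cand t2 [-])
[7] deliver 2→0 → N0(foll t2 [-])
[8] deliver 0→2 → N2(lead t2 [-])
[9] deliver 2→1 → N1(foll t2 [-])
[10] deliver 1→2 → ∅
[11] deliver 0→1 → ∅
[12] deliver 1→2 → ∅
[13] deliver 1→2 → ∅

2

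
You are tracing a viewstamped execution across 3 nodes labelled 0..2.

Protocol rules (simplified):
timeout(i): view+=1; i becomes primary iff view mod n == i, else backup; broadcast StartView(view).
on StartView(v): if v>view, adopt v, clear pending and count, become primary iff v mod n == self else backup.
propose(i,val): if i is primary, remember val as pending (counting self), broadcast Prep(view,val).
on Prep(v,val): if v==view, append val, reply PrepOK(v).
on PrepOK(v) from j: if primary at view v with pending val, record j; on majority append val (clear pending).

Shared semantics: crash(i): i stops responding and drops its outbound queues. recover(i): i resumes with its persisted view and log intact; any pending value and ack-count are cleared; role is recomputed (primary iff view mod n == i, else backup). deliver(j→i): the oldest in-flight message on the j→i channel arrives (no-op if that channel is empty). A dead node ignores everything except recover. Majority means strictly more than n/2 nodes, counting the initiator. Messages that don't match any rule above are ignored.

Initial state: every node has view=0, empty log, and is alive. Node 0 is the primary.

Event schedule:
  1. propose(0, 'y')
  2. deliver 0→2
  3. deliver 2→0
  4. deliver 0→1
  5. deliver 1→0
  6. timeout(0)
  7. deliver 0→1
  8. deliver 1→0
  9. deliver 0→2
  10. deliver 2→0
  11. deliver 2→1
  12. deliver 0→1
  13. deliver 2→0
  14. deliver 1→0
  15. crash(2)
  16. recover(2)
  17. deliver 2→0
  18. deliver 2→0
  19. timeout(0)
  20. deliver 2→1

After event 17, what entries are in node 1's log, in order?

y

e1 propose(0,'y'): ·
e2 deliver 0→2: 2[back,v=0,y]
e3 deliver 2→0: 0[prim,v=0,y]
e4 deliver 0→1: 1[back,v=0,y]
e5 deliver 1→0: ·
e6 timeout(0): 0[back,v=1,y]
e7 deliver 0→1: 1[prim,v=1,y]
e8 deliver 1→0: ·
e9 deliver 0→2: 2[back,v=1,y]
e10 deliver 2→0: ·
e11 deliver 2→1: ·
e12 deliver 0→1: ·
e13 deliver 2→0: ·
e14 deliver 1→0: ·
e15 crash(2): 2[✗back,v=1,y]
e16 recover(2): 2[back,v=1,y]
e17 deliver 2→0: ·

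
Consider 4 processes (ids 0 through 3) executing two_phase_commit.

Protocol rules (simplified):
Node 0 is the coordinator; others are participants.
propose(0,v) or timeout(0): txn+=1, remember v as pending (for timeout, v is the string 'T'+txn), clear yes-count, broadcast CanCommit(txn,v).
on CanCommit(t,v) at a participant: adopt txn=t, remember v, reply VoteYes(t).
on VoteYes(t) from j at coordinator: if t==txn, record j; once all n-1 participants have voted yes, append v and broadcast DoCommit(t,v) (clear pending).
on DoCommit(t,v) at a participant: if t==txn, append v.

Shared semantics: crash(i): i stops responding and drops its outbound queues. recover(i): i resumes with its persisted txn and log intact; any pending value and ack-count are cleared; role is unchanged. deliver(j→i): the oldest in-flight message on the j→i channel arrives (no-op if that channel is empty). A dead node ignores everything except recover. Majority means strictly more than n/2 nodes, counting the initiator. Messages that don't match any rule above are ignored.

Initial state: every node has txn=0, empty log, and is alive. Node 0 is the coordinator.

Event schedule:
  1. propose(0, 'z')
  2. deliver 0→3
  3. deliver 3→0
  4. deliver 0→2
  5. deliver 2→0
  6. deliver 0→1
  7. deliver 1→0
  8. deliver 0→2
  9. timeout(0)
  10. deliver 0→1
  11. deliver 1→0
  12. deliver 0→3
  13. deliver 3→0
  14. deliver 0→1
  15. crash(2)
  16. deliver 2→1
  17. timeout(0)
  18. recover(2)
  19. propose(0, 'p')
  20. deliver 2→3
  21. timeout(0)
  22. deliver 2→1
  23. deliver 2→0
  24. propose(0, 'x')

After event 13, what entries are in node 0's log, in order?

z

e1 propose(0,'z'): 0[coor,t=1,-]
e2 deliver 0→3: 3[part,t=1,-]
e3 deliver 3→0: ·
e4 deliver 0→2: 2[part,t=1,-]
e5 deliver 2→0: ·
e6 deliver 0→1: 1[part,t=1,-]
e7 deliver 1→0: 0[coor,t=1,z]
e8 deliver 0→2: 2[part,t=1,z]
e9 timeout(0): 0[coor,t=2,z]
e10 deliver 0→1: 1[part,t=1,z]
e11 deliver 1→0: ·
e12 deliver 0→3: 3[part,t=1,z]
e13 deliver 3→0: ·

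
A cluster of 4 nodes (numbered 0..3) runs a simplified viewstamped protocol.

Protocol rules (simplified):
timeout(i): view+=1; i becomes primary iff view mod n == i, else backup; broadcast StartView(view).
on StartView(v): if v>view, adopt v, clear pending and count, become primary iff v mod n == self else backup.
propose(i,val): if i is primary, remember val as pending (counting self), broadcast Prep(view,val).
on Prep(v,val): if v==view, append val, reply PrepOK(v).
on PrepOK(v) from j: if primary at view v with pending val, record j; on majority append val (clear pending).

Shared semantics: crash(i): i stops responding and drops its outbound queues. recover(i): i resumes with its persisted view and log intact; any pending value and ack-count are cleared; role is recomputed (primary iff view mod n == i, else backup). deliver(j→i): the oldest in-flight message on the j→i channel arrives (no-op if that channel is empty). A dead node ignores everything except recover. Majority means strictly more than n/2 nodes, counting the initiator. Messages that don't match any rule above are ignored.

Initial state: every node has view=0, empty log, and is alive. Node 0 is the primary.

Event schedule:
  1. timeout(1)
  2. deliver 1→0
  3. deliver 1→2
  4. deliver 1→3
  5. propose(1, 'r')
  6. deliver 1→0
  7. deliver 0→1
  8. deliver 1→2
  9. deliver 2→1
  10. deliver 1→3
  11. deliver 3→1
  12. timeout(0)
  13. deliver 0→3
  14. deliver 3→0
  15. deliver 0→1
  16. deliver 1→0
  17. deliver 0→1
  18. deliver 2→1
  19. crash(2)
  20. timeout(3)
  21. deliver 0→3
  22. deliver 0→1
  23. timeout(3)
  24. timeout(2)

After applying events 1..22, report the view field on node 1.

2

step 1 timeout(1): 1={prim,v=1,log=-}
step 2 deliver 1→0: 0={back,v=1,log=-}
step 3 deliver 1→2: 2={back,v=1,log=-}
step 4 deliver 1→3: 3={back,v=1,log=-}
step 5 propose(1,'r'): —
step 6 deliver 1→0: 0={back,v=1,log=r}
step 7 deliver 0→1: —
step 8 deliver 1→2: 2={back,v=1,log=r}
step 9 deliver 2→1: 1={prim,v=1,log=r}
step 10 deliver 1→3: 3={back,v=1,log=r}
step 11 deliver 3→1: —
step 12 timeout(0): 0={back,v=2,log=r}
step 13 deliver 0→3: 3={back,v=2,log=r}
step 14 deliver 3→0: —
step 15 deliver 0→1: 1={back,v=2,log=r}
step 16 deliver 1→0: —
step 17 deliver 0→1: —
step 18 deliver 2→1: —
step 19 crash(2): 2={✗back,v=1,log=r}
step 20 timeout(3): 3={prim,v=3,log=r}
step 21 deliver 0→3: —
step 22 deliver 0→1: —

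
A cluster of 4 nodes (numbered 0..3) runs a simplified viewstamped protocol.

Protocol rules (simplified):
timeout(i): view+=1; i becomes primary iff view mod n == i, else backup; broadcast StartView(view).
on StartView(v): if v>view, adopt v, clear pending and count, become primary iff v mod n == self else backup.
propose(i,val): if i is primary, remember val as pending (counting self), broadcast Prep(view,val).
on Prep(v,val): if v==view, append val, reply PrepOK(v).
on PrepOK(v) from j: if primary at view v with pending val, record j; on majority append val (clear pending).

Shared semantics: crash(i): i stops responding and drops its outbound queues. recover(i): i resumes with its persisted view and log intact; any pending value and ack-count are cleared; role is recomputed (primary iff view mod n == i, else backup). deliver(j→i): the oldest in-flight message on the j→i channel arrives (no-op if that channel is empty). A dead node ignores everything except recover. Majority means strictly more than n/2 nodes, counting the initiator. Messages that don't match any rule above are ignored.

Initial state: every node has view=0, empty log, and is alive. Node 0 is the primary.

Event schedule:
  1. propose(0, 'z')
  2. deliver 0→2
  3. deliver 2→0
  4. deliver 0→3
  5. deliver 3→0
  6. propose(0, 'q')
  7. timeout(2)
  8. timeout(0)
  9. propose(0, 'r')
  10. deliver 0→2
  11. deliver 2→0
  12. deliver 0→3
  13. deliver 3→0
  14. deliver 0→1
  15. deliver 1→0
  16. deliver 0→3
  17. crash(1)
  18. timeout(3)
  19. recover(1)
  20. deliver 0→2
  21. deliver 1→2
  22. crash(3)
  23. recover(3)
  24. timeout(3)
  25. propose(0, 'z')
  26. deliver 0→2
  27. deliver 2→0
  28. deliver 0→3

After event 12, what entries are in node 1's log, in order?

after 1 — propose(0,'z'): ·
after 2 — deliver 0→2: n2:back/v0/[z]
after 3 — deliver 2→0: ·
after 4 — deliver 0→3: n3:back/v0/[z]
after 5 — deliver 3→0: n0:prim/v0/[z]
after 6 — propose(0,'q'): ·
after 7 — timeout(2): n2:back/v1/[z]
after 8 — timeout(0): n0:back/v1/[z]
after 9 — propose(0,'r'): ·
after 10 — deliver 0→2: ·
after 11 — deliver 2→0: ·
after 12 — deliver 0→3: n3:back/v0/[z,q]

empty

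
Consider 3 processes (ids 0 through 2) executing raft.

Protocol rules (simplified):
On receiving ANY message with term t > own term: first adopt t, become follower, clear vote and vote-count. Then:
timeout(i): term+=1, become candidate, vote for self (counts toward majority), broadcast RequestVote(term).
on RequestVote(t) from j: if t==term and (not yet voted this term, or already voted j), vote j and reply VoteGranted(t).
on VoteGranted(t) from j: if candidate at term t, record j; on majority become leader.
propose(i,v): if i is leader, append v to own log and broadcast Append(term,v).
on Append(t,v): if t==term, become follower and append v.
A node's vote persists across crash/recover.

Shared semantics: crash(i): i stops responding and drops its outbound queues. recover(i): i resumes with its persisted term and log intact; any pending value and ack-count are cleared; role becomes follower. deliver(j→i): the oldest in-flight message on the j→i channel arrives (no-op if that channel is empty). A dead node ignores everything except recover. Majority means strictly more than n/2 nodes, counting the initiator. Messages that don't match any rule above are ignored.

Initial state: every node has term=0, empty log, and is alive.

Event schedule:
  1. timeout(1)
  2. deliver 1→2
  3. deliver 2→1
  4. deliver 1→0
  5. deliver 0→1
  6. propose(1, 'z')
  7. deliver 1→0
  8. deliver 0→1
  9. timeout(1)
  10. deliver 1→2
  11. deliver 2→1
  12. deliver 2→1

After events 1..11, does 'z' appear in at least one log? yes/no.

yes

after 1 — timeout(1): n1:cand/t1/[-]
after 2 — deliver 1→2: n2:foll/t1/[-]
after 3 — deliver 2→1: n1:lead/t1/[-]
after 4 — deliver 1→0: n0:foll/t1/[-]
after 5 — deliver 0→1: ·
after 6 — propose(1,'z'): n1:lead/t1/[z]
after 7 — deliver 1→0: n0:foll/t1/[z]
after 8 — deliver 0→1: ·
after 9 — timeout(1): n1:cand/t2/[z]
after 10 — deliver 1→2: n2:foll/t1/[z]
after 11 — deliver 2→1: ·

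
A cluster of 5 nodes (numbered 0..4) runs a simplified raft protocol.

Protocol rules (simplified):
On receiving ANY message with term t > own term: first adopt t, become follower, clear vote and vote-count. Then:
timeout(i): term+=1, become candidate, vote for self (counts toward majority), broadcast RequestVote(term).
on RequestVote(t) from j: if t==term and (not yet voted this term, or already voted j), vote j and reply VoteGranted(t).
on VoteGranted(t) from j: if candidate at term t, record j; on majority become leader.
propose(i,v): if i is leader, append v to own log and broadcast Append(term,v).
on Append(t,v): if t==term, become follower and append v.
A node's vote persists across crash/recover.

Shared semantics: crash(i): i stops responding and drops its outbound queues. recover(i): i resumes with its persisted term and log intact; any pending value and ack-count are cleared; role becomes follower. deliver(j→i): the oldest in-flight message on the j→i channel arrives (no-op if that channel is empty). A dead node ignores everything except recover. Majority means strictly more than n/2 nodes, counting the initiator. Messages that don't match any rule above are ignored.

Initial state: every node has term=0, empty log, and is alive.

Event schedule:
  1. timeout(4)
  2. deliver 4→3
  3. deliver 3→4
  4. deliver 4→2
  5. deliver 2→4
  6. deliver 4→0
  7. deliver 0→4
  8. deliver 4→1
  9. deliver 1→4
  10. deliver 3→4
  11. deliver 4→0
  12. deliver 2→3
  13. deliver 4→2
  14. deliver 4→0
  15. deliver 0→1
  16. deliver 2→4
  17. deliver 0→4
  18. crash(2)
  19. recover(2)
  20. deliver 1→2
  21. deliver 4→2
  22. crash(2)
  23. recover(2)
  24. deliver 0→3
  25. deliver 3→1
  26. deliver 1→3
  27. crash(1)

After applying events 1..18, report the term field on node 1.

1. timeout(4):  <4:cand t1 ->
2. deliver 4→3:  <3:foll t1 ->
3. deliver 3→4:  nop
4. deliver 4→2:  <2:foll t1 ->
5. deliver 2→4:  <4:lead t1 ->
6. deliver 4→0:  <0:foll t1 ->
7. deliver 0→4:  nop
8. deliver 4→1:  <1:foll t1 ->
9. deliver 1→4:  nop
10. deliver 3→4:  nop
11. deliver 4→0:  nop
12. deliver 2→3:  nop
13. deliver 4→2:  nop
14. deliver 4→0:  nop
15. deliver 0→1:  nop
16. deliver 2→4:  nop
17. deliver 0→4:  nop
18. crash(2):  <2:✗foll t1 ->

1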